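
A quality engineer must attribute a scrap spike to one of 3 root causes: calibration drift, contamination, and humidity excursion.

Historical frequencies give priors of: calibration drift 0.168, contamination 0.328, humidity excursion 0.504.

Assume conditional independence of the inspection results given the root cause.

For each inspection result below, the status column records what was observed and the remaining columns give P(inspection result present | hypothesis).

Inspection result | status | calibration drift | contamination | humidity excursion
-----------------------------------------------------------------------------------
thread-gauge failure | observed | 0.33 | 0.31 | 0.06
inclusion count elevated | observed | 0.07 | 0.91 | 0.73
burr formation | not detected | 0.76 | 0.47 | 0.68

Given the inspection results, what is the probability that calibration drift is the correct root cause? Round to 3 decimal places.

0.016

By Bayes' rule with conditional independence, the unnormalized weight for each hypothesis is prior × ∏ likelihoods (using 1 − P(present | H) for each absent inspection result):
  calibration drift: 0.168 × 0.33 × 0.07 × (1 − 0.76) = 0.00093139
  contamination: 0.328 × 0.31 × 0.91 × (1 − 0.47) = 0.04904
  humidity excursion: 0.504 × 0.06 × 0.73 × (1 − 0.68) = 0.0070641
The unnormalized weights sum to 0.057036.
P(calibration drift | evidence) = 0.00093139 / 0.057036 ≈ 0.016.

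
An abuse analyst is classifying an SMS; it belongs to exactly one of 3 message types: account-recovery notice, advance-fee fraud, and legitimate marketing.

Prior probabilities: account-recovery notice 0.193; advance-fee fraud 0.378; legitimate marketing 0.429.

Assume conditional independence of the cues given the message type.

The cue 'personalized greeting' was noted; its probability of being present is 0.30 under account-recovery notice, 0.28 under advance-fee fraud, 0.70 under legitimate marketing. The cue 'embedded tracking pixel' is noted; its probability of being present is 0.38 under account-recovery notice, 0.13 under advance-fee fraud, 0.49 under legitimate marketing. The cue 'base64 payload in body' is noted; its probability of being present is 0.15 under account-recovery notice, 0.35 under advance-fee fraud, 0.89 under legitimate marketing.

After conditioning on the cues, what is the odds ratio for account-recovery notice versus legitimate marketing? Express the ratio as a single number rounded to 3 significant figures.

0.0252

Unnormalized posterior weight (prior times the cue likelihoods) for each of the two hypotheses:
  account-recovery notice: 0.193 × 0.30 × 0.38 × 0.15 = 0.0033003
  legitimate marketing: 0.429 × 0.70 × 0.49 × 0.89 = 0.13096
Odds(account-recovery notice : legitimate marketing) = 0.0033003 / 0.13096 ≈ 0.0252.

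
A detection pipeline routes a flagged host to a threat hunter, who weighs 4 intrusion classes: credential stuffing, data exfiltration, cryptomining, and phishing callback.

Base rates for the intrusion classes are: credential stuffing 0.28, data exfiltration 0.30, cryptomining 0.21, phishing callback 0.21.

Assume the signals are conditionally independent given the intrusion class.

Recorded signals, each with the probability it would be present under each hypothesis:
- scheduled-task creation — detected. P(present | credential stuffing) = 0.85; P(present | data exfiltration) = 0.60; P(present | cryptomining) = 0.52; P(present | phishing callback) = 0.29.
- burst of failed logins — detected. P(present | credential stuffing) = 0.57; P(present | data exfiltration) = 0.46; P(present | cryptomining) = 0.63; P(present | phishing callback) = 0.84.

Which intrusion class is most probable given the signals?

For each hypothesis, the unnormalized posterior weight is prior × product of the signal likelihoods:
  credential stuffing: 0.28 × 0.85 × 0.57 = 0.13566
  data exfiltration: 0.30 × 0.60 × 0.46 = 0.0828
  cryptomining: 0.21 × 0.52 × 0.63 = 0.068796
  phishing callback: 0.21 × 0.29 × 0.84 = 0.051156
Marginal likelihood of the evidence = 0.33841.
P(credential stuffing | evidence) ≈ 0.13566 / 0.33841 ≈ 0.401
P(data exfiltration | evidence) ≈ 0.0828 / 0.33841 ≈ 0.245
P(cryptomining | evidence) ≈ 0.068796 / 0.33841 ≈ 0.203
P(phishing callback | evidence) ≈ 0.051156 / 0.33841 ≈ 0.151
The largest is 0.401, so credential stuffing is most probable.

credential stuffing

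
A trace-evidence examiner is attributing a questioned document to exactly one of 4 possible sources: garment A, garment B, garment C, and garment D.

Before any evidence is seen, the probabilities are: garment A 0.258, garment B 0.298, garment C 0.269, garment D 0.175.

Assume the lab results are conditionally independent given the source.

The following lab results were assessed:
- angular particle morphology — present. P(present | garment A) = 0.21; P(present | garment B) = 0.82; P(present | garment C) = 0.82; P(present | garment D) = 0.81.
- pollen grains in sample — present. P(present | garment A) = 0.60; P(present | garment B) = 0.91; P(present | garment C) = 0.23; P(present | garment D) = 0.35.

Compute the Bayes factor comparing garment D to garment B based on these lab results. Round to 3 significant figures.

0.380

Joint likelihood of the lab result pattern under each hypothesis:
  garment D: 0.81 × 0.35 = 0.2835
  garment B: 0.82 × 0.91 = 0.7462
Bayes factor = 0.2835 / 0.7462 ≈ 0.380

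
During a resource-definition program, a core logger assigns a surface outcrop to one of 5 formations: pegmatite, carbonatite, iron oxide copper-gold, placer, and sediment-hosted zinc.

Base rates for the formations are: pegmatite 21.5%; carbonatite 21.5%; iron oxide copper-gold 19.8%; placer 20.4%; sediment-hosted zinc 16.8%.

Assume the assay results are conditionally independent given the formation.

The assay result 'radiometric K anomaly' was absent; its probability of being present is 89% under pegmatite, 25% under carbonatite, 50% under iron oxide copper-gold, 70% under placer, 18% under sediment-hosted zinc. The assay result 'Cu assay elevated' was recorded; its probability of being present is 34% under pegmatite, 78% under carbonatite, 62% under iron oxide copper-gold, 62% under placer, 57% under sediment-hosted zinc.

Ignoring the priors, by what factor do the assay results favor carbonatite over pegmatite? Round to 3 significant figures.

The Bayes factor is the ratio of the joint likelihoods of the assay result pattern under the two hypotheses (using 1 − P(present | H) for each absent assay result).
  carbonatite: (1 − 0.25) × 0.78 = 0.585
  pegmatite: (1 − 0.89) × 0.34 = 0.0374
Bayes factor = 0.585 / 0.0374 ≈ 15.6

15.6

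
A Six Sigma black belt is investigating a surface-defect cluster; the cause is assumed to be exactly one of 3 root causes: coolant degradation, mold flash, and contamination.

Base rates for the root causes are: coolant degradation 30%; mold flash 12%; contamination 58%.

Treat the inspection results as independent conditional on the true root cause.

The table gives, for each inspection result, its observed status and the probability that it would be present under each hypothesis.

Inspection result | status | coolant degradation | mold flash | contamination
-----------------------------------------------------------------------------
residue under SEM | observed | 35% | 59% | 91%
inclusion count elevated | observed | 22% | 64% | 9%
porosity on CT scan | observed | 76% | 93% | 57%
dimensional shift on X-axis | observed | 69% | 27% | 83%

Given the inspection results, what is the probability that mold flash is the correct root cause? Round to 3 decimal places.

By Bayes' rule with conditional independence, the unnormalized weight for each hypothesis is prior × ∏ likelihoods:
  coolant degradation: 0.30 × 0.35 × 0.22 × 0.76 × 0.69 = 0.012114
  mold flash: 0.12 × 0.59 × 0.64 × 0.93 × 0.27 = 0.011378
  contamination: 0.58 × 0.91 × 0.09 × 0.57 × 0.83 = 0.022473
Normalizing constant Z = 0.012114 + 0.011378 + 0.022473 = 0.045965.
P(mold flash | evidence) = 0.011378 / 0.045965 ≈ 0.248.

0.248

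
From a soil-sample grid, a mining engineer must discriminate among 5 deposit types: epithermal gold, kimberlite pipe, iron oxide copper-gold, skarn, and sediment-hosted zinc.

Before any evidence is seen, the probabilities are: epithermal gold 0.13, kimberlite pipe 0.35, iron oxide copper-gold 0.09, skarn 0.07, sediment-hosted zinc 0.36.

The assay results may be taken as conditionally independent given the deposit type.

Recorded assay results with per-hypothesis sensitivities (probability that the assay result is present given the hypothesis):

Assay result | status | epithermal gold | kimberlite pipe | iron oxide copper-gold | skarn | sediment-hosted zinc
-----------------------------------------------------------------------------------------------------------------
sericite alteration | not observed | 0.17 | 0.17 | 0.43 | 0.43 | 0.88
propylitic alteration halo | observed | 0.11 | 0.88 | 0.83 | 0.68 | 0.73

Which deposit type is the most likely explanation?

kimberlite pipe

Multiply each prior by the joint likelihood of the assay result pattern (using 1 − P(present | H) for each absent assay result):
  epithermal gold: 0.13 × (1 − 0.17) × 0.11 = 0.011869
  kimberlite pipe: 0.35 × (1 − 0.17) × 0.88 = 0.25564
  iron oxide copper-gold: 0.09 × (1 − 0.43) × 0.83 = 0.042579
  skarn: 0.07 × (1 − 0.43) × 0.68 = 0.027132
  sediment-hosted zinc: 0.36 × (1 − 0.88) × 0.73 = 0.031536
Marginal likelihood of the evidence = 0.36876.
P(epithermal gold | evidence) ≈ 0.011869 / 0.36876 ≈ 0.032
P(kimberlite pipe | evidence) ≈ 0.25564 / 0.36876 ≈ 0.693
P(iron oxide copper-gold | evidence) ≈ 0.042579 / 0.36876 ≈ 0.115
P(skarn | evidence) ≈ 0.027132 / 0.36876 ≈ 0.074
P(sediment-hosted zinc | evidence) ≈ 0.031536 / 0.36876 ≈ 0.086
The largest is 0.693, so kimberlite pipe is most probable.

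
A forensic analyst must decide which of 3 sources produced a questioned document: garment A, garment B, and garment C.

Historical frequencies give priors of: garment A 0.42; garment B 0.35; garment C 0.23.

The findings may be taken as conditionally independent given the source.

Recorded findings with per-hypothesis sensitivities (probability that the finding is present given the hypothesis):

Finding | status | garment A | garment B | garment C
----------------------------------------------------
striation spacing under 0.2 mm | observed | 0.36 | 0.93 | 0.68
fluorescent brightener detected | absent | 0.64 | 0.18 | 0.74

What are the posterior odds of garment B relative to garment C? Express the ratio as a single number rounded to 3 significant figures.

6.56

Unnormalized posterior weight (prior times the finding likelihoods) for each of the two hypotheses (using 1 − P(present | H) for each absent finding):
  garment B: 0.35 × 0.93 × (1 − 0.18) = 0.26691
  garment C: 0.23 × 0.68 × (1 − 0.74) = 0.040664
Odds(garment B : garment C) = 0.26691 / 0.040664 ≈ 6.56.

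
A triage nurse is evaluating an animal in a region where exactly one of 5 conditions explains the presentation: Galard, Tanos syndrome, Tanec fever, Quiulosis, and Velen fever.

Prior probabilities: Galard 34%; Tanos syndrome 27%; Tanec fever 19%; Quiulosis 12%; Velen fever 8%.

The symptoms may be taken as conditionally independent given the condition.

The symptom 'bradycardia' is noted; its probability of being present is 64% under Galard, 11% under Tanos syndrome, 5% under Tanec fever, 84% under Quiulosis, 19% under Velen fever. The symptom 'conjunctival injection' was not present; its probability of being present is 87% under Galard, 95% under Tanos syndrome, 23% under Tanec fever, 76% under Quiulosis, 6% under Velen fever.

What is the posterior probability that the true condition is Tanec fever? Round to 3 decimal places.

Multiply each prior by the joint likelihood of the symptom pattern (using 1 − P(present | H) for each absent symptom):
  Galard: 0.34 × 0.64 × (1 − 0.87) = 0.028288
  Tanos syndrome: 0.27 × 0.11 × (1 − 0.95) = 0.001485
  Tanec fever: 0.19 × 0.05 × (1 − 0.23) = 0.007315
  Quiulosis: 0.12 × 0.84 × (1 − 0.76) = 0.024192
  Velen fever: 0.08 × 0.19 × (1 − 0.06) = 0.014288
The unnormalized weights sum to 0.075568.
P(Tanec fever | evidence) = 0.007315 / 0.075568 ≈ 0.097.

0.097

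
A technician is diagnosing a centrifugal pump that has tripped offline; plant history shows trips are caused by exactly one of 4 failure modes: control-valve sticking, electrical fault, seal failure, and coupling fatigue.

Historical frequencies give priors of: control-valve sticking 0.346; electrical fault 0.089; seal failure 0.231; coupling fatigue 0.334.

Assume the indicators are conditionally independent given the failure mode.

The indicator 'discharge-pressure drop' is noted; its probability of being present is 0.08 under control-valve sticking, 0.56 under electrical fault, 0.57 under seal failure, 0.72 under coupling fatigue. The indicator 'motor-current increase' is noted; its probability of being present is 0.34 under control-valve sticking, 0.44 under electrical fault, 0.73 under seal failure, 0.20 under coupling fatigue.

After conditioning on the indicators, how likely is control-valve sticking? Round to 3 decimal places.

0.054

Multiply each prior by the joint likelihood of the indicator pattern:
  control-valve sticking: 0.346 × 0.08 × 0.34 = 0.0094112
  electrical fault: 0.089 × 0.56 × 0.44 = 0.02193
  seal failure: 0.231 × 0.57 × 0.73 = 0.096119
  coupling fatigue: 0.334 × 0.72 × 0.20 = 0.048096
Marginal likelihood of the evidence = 0.17556.
P(control-valve sticking | evidence) = 0.0094112 / 0.17556 ≈ 0.054.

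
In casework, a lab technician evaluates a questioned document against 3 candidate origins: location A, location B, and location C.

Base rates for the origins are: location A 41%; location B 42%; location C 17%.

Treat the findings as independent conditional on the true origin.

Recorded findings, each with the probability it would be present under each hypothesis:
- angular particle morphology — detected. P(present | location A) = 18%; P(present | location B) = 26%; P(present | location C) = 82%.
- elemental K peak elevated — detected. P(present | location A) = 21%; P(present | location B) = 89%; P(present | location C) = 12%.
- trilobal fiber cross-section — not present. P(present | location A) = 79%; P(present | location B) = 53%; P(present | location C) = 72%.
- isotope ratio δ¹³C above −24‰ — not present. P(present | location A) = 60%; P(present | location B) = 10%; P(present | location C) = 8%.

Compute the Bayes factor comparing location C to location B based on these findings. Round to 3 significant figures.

0.259

Take the product of per-finding likelihoods under each hypothesis (using 1 − P(present | H) for each absent finding), then divide.
  location C: 0.82 × 0.12 × (1 − 0.72) × (1 − 0.08) = 0.025348
  location B: 0.26 × 0.89 × (1 − 0.53) × (1 − 0.10) = 0.097882
Bayes factor = 0.025348 / 0.097882 ≈ 0.259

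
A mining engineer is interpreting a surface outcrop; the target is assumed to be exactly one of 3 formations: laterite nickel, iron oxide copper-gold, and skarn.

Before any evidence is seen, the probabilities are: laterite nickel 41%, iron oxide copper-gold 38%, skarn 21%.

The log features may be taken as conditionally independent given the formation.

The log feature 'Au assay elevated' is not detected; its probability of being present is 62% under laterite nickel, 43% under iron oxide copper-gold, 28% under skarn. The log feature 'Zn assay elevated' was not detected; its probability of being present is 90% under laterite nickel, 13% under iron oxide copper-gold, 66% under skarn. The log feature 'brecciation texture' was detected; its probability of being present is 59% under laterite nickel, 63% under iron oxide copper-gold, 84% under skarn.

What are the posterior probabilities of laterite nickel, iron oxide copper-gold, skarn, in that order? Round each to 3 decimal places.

0.054, 0.694, 0.252

By Bayes' rule with conditional independence, the unnormalized weight for each hypothesis is prior × ∏ likelihoods (using 1 − P(present | H) for each absent log feature):
  laterite nickel: 0.41 × (1 − 0.62) × (1 − 0.90) × 0.59 = 0.0091922
  iron oxide copper-gold: 0.38 × (1 − 0.43) × (1 − 0.13) × 0.63 = 0.11872
  skarn: 0.21 × (1 − 0.28) × (1 − 0.66) × 0.84 = 0.043183
The unnormalized weights sum to 0.17109.
P(laterite nickel | evidence) = 0.0091922 / 0.17109 ≈ 0.054
P(iron oxide copper-gold | evidence) = 0.11872 / 0.17109 ≈ 0.694
P(skarn | evidence) = 0.043183 / 0.17109 ≈ 0.252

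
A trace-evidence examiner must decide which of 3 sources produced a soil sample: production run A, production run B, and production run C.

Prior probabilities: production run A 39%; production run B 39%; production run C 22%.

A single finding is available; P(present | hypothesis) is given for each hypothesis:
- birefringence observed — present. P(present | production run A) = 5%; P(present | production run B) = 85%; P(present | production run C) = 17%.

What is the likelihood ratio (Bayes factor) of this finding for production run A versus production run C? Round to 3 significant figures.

Likelihood of this finding under each hypothesis:
  production run A: 0.05
  production run C: 0.17
Bayes factor = 0.05 / 0.17 ≈ 0.294

0.294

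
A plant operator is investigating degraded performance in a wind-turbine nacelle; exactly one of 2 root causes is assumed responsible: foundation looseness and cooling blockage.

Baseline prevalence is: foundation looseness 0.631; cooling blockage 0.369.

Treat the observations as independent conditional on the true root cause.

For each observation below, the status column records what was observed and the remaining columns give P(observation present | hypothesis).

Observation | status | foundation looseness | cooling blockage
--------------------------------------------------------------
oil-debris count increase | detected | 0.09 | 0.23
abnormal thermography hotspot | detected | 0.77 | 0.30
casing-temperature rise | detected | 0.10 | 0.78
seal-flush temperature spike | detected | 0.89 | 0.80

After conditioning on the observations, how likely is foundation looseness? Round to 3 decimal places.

0.197

Multiply each prior by the joint likelihood of the evidence pattern:
  foundation looseness: 0.631 × 0.09 × 0.77 × 0.10 × 0.89 = 0.0038918
  cooling blockage: 0.369 × 0.23 × 0.30 × 0.78 × 0.80 = 0.015888
Marginal likelihood of the evidence = 0.019779.
P(foundation looseness | evidence) = 0.0038918 / 0.019779 ≈ 0.197.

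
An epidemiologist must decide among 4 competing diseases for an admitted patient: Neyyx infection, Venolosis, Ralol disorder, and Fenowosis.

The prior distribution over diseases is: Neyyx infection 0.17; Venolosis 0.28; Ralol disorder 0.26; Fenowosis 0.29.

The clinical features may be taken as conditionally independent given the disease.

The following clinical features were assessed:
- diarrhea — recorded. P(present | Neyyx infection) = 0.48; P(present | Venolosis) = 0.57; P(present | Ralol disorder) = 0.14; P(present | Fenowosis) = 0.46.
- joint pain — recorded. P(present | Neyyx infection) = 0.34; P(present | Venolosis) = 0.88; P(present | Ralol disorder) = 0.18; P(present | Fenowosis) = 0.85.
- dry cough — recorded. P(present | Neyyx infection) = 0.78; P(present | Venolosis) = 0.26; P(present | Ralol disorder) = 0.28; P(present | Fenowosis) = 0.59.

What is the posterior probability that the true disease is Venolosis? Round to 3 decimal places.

0.288

For each hypothesis, the unnormalized posterior weight is prior × product of the clinical feature likelihoods:
  Neyyx infection: 0.17 × 0.48 × 0.34 × 0.78 = 0.02164
  Venolosis: 0.28 × 0.57 × 0.88 × 0.26 = 0.036516
  Ralol disorder: 0.26 × 0.14 × 0.18 × 0.28 = 0.0018346
  Fenowosis: 0.29 × 0.46 × 0.85 × 0.59 = 0.0669
Marginal likelihood of the evidence = 0.12689.
P(Venolosis | evidence) = 0.036516 / 0.12689 ≈ 0.288.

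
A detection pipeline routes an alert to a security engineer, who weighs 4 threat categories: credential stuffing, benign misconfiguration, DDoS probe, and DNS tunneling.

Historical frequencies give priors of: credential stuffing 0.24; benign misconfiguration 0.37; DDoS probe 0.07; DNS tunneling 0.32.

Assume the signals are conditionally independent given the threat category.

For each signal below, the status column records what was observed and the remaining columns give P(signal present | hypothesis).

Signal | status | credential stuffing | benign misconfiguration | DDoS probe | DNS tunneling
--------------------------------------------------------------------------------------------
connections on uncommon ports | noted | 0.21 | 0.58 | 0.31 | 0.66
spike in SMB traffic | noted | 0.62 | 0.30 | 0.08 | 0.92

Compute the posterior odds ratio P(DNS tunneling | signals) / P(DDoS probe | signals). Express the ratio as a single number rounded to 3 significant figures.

112

The normalizing constant cancels in an odds ratio, so compute prior × likelihood for the two hypotheses only:
  DNS tunneling: 0.32 × 0.66 × 0.92 = 0.1943
  DDoS probe: 0.07 × 0.31 × 0.08 = 0.001736
Odds(DNS tunneling : DDoS probe) = 0.1943 / 0.001736 ≈ 112.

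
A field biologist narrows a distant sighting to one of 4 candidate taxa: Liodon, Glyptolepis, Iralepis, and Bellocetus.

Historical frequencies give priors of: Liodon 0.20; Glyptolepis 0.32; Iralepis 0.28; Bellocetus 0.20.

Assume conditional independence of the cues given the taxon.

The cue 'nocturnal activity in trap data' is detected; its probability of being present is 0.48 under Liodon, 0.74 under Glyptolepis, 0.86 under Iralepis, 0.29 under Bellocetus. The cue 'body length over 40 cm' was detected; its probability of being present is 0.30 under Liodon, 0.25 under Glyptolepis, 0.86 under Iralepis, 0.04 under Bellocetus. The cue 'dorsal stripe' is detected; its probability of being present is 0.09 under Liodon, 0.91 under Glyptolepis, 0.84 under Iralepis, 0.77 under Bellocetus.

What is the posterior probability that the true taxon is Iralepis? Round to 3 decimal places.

For each hypothesis, the unnormalized posterior weight is prior × product of the cue likelihoods:
  Liodon: 0.20 × 0.48 × 0.30 × 0.09 = 0.002592
  Glyptolepis: 0.32 × 0.74 × 0.25 × 0.91 = 0.053872
  Iralepis: 0.28 × 0.86 × 0.86 × 0.84 = 0.17395
  Bellocetus: 0.20 × 0.29 × 0.04 × 0.77 = 0.0017864
Normalizing constant Z = 0.002592 + 0.053872 + 0.17395 + 0.0017864 = 0.2322.
P(Iralepis | evidence) = 0.17395 / 0.2322 ≈ 0.749.

0.749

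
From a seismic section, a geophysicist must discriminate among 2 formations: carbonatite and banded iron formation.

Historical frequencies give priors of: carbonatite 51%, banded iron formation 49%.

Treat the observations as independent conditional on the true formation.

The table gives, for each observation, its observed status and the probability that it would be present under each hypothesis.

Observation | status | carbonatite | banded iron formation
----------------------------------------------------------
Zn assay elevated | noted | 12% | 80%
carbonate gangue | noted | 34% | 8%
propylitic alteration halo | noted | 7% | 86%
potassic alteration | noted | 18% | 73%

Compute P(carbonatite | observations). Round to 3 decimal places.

0.013

Multiply each prior by the joint likelihood of the evidence pattern:
  carbonatite: 0.51 × 0.12 × 0.34 × 0.07 × 0.18 = 0.00026218
  banded iron formation: 0.49 × 0.80 × 0.08 × 0.86 × 0.73 = 0.019688
Marginal likelihood of the evidence = 0.01995.
P(carbonatite | evidence) = 0.00026218 / 0.01995 ≈ 0.013.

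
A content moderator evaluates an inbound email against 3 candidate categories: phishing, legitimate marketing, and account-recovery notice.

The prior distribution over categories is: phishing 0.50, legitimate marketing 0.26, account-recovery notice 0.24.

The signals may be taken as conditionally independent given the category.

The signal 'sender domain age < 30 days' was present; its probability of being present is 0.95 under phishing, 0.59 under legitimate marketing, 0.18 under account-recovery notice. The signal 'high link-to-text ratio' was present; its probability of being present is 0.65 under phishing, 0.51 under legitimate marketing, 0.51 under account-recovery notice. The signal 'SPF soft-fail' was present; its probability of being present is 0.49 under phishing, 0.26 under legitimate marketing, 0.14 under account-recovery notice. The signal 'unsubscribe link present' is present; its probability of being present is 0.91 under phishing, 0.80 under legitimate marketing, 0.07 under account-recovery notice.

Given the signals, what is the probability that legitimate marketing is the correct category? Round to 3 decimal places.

0.106

For each hypothesis, the unnormalized posterior weight is prior × product of the signal likelihoods:
  phishing: 0.50 × 0.95 × 0.65 × 0.49 × 0.91 = 0.13767
  legitimate marketing: 0.26 × 0.59 × 0.51 × 0.26 × 0.80 = 0.016273
  account-recovery notice: 0.24 × 0.18 × 0.51 × 0.14 × 0.07 = 0.00021591
Normalizing constant Z = 0.13767 + 0.016273 + 0.00021591 = 0.15416.
P(legitimate marketing | evidence) = 0.016273 / 0.15416 ≈ 0.106.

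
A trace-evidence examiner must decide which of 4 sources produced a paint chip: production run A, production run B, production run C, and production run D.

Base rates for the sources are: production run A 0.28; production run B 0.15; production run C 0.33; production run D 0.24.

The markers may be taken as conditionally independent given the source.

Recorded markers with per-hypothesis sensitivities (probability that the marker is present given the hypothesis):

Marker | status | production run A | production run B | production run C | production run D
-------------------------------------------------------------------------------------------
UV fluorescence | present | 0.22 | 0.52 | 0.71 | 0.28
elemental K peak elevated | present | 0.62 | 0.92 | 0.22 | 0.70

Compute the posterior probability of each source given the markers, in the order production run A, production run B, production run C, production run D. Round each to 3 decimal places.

0.183, 0.344, 0.247, 0.226

By Bayes' rule with conditional independence, the unnormalized weight for each hypothesis is prior × ∏ likelihoods:
  production run A: 0.28 × 0.22 × 0.62 = 0.038192
  production run B: 0.15 × 0.52 × 0.92 = 0.07176
  production run C: 0.33 × 0.71 × 0.22 = 0.051546
  production run D: 0.24 × 0.28 × 0.70 = 0.04704
The unnormalized weights sum to 0.20854.
P(production run A | evidence) = 0.038192 / 0.20854 ≈ 0.183
P(production run B | evidence) = 0.07176 / 0.20854 ≈ 0.344
P(production run C | evidence) = 0.051546 / 0.20854 ≈ 0.247
P(production run D | evidence) = 0.04704 / 0.20854 ≈ 0.226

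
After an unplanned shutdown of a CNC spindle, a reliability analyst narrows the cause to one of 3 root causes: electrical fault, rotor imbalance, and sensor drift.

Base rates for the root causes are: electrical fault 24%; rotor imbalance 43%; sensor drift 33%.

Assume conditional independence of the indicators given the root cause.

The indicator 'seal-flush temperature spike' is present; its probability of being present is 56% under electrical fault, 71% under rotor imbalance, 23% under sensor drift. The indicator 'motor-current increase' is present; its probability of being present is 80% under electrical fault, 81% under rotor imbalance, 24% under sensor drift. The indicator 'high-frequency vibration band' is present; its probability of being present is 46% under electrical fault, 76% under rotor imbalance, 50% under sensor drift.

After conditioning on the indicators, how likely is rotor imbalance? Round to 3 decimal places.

For each hypothesis, the unnormalized posterior weight is prior × product of the indicator likelihoods:
  electrical fault: 0.24 × 0.56 × 0.80 × 0.46 = 0.049459
  rotor imbalance: 0.43 × 0.71 × 0.81 × 0.76 = 0.18794
  sensor drift: 0.33 × 0.23 × 0.24 × 0.50 = 0.009108
The unnormalized weights sum to 0.24651.
P(rotor imbalance | evidence) = 0.18794 / 0.24651 ≈ 0.762.

0.762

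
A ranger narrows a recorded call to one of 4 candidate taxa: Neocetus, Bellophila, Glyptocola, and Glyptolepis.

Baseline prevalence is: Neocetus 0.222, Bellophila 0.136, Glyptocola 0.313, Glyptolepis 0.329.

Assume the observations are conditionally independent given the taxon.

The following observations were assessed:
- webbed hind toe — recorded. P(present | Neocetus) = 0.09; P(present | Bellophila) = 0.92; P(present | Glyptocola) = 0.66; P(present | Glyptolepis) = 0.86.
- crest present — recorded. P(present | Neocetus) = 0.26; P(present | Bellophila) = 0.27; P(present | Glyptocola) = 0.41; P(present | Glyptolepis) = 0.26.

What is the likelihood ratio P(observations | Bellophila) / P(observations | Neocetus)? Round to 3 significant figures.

10.6

The Bayes factor is the ratio of the joint likelihoods of the evidence pattern under the two hypotheses.
  Bellophila: 0.92 × 0.27 = 0.2484
  Neocetus: 0.09 × 0.26 = 0.0234
Bayes factor = 0.2484 / 0.0234 ≈ 10.6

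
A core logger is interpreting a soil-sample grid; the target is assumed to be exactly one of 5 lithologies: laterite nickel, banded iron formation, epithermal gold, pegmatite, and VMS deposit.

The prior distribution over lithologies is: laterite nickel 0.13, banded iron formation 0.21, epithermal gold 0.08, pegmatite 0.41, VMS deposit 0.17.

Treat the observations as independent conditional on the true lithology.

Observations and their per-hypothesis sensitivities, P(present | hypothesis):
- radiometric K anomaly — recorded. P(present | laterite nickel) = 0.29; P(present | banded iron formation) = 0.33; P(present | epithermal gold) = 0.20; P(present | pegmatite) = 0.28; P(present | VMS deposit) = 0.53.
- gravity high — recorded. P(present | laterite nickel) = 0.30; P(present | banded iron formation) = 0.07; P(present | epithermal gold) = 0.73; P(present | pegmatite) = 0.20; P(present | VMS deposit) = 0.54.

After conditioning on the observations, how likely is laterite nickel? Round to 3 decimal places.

0.114

Multiply each prior by the joint likelihood of the evidence pattern:
  laterite nickel: 0.13 × 0.29 × 0.30 = 0.01131
  banded iron formation: 0.21 × 0.33 × 0.07 = 0.004851
  epithermal gold: 0.08 × 0.20 × 0.73 = 0.01168
  pegmatite: 0.41 × 0.28 × 0.20 = 0.02296
  VMS deposit: 0.17 × 0.53 × 0.54 = 0.048654
Marginal likelihood of the evidence = 0.099455.
P(laterite nickel | evidence) = 0.01131 / 0.099455 ≈ 0.114.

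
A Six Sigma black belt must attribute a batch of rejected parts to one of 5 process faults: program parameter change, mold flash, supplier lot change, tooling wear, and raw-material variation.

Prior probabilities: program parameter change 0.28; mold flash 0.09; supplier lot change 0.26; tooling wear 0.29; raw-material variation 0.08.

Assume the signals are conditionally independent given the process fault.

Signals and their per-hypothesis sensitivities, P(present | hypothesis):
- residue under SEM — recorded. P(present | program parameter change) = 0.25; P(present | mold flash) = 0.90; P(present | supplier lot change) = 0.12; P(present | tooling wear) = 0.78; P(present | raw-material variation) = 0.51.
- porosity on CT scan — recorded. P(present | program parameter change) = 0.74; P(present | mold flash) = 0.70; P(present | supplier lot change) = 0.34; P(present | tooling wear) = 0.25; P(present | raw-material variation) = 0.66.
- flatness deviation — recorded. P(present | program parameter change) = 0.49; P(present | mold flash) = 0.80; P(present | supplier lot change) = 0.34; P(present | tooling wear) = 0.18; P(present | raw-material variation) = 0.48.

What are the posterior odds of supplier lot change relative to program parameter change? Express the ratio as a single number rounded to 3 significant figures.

0.142

Unnormalized posterior weight (prior times the signal likelihoods) for each of the two hypotheses:
  supplier lot change: 0.26 × 0.12 × 0.34 × 0.34 = 0.0036067
  program parameter change: 0.28 × 0.25 × 0.74 × 0.49 = 0.025382
Odds(supplier lot change : program parameter change) = 0.0036067 / 0.025382 ≈ 0.142.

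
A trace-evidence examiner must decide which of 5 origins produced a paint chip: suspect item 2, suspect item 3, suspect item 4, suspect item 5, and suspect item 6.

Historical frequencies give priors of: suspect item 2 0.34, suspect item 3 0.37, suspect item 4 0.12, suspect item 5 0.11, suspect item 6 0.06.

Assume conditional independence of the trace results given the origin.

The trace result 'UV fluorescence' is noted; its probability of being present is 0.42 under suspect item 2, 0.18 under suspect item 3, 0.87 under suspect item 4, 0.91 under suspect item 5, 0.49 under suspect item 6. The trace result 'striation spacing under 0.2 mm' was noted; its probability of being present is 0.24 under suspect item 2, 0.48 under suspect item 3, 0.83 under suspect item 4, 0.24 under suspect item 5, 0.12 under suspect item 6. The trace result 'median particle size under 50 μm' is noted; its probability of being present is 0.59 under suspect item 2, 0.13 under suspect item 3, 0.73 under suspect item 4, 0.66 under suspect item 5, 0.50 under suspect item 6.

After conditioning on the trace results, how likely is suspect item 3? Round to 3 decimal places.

0.039

For each hypothesis, the unnormalized posterior weight is prior × product of the trace result likelihoods:
  suspect item 2: 0.34 × 0.42 × 0.24 × 0.59 = 0.02022
  suspect item 3: 0.37 × 0.18 × 0.48 × 0.13 = 0.0041558
  suspect item 4: 0.12 × 0.87 × 0.83 × 0.73 = 0.063256
  suspect item 5: 0.11 × 0.91 × 0.24 × 0.66 = 0.015856
  suspect item 6: 0.06 × 0.49 × 0.12 × 0.50 = 0.001764
The unnormalized weights sum to 0.10525.
P(suspect item 3 | evidence) = 0.0041558 / 0.10525 ≈ 0.039.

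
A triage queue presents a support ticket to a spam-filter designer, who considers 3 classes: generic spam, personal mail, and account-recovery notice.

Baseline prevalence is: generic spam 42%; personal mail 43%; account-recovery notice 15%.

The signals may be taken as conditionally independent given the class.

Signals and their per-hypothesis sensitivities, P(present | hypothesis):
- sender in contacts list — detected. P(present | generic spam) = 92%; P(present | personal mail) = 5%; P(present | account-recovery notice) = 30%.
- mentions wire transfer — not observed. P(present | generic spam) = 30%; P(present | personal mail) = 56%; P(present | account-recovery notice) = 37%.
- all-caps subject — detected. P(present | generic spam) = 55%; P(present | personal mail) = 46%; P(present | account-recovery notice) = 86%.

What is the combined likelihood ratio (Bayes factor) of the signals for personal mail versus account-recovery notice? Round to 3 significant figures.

0.0623

Take the product of per-signal likelihoods under each hypothesis (using 1 − P(present | H) for each absent signal), then divide.
  personal mail: 0.05 × (1 − 0.56) × 0.46 = 0.01012
  account-recovery notice: 0.30 × (1 − 0.37) × 0.86 = 0.16254
Bayes factor = 0.01012 / 0.16254 ≈ 0.0623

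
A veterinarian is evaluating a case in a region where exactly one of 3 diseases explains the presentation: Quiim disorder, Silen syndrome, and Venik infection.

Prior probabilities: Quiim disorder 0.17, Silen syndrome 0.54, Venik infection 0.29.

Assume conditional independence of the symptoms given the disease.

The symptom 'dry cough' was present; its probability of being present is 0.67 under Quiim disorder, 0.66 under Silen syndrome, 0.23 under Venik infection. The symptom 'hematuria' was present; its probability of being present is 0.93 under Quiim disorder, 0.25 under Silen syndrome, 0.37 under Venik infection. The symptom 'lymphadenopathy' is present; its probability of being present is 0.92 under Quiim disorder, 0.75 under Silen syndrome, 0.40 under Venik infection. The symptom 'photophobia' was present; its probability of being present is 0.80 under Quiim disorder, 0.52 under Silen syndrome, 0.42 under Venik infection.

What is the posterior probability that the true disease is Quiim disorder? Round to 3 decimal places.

By Bayes' rule with conditional independence, the unnormalized weight for each hypothesis is prior × ∏ likelihoods:
  Quiim disorder: 0.17 × 0.67 × 0.93 × 0.92 × 0.80 = 0.077962
  Silen syndrome: 0.54 × 0.66 × 0.25 × 0.75 × 0.52 = 0.034749
  Venik infection: 0.29 × 0.23 × 0.37 × 0.40 × 0.42 = 0.0041461
Normalizing constant Z = 0.077962 + 0.034749 + 0.0041461 = 0.11686.
P(Quiim disorder | evidence) = 0.077962 / 0.11686 ≈ 0.667.

0.667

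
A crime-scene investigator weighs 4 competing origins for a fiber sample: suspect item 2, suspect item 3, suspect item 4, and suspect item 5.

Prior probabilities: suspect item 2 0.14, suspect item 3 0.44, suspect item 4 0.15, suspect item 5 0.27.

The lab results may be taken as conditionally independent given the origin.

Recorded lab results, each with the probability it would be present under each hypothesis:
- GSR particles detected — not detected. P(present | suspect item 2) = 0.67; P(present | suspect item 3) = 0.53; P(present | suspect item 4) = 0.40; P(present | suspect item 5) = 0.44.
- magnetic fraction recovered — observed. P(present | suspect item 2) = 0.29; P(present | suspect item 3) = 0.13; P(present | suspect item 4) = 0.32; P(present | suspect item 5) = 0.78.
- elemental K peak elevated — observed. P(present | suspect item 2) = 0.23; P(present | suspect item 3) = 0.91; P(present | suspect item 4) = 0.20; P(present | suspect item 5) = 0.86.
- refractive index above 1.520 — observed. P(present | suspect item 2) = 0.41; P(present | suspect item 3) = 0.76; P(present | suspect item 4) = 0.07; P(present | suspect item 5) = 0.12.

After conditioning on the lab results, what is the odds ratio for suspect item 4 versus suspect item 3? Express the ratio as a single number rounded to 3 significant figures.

0.0217

Unnormalized posterior weight (prior times the lab result likelihoods) for each of the two hypotheses (using 1 − P(present | H) for each absent lab result):
  suspect item 4: 0.15 × (1 − 0.40) × 0.32 × 0.20 × 0.07 = 0.0004032
  suspect item 3: 0.44 × (1 − 0.53) × 0.13 × 0.91 × 0.76 = 0.018593
Odds(suspect item 4 : suspect item 3) = 0.0004032 / 0.018593 ≈ 0.0217.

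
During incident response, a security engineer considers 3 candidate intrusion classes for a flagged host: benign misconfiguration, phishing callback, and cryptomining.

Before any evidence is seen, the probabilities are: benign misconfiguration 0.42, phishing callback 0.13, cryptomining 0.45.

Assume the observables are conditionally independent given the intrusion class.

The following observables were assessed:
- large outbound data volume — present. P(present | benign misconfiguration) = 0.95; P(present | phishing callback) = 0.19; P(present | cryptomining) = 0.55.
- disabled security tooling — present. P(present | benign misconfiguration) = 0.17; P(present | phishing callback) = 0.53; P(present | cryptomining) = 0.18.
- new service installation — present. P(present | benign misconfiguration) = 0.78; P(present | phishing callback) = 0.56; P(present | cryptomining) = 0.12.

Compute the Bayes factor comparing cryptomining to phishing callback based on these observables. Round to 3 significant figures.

0.211

Joint likelihood of the observable pattern under each hypothesis:
  cryptomining: 0.55 × 0.18 × 0.12 = 0.01188
  phishing callback: 0.19 × 0.53 × 0.56 = 0.056392
Bayes factor = 0.01188 / 0.056392 ≈ 0.211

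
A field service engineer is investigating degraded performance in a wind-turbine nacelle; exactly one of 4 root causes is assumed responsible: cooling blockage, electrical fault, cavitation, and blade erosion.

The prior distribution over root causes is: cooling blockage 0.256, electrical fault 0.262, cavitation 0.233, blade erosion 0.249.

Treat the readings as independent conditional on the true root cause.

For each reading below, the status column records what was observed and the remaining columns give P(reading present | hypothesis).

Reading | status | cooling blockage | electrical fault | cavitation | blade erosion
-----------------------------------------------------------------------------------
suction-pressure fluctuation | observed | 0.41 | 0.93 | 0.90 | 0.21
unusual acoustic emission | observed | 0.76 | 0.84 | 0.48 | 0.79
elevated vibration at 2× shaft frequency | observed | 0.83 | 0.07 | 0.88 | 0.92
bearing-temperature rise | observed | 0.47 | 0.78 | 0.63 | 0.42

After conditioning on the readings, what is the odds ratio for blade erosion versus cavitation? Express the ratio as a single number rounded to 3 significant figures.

Unnormalized posterior weight (prior times the reading likelihoods) for each of the two hypotheses:
  blade erosion: 0.249 × 0.21 × 0.79 × 0.92 × 0.42 = 0.015962
  cavitation: 0.233 × 0.90 × 0.48 × 0.88 × 0.63 = 0.055804
Posterior odds = 0.015962 / 0.055804 ≈ 0.286.

0.286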